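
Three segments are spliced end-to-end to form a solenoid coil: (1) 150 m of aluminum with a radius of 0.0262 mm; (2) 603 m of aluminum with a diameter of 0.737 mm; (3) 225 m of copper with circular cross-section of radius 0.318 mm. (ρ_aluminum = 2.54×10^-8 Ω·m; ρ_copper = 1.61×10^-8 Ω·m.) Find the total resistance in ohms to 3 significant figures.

Seg 1: A = πr² = π(2.6200e-05 m)² = 2.157e-09 m²
R_1 = (2.54×10^-8)(150)/(2.157e-09) = 1767 Ω
Seg 2: A = π(d/2)² = π(3.6850e-04 m)² = 4.266e-07 m²
R_2 = (2.54×10^-8)(603)/(4.266e-07) = 35.9 Ω
Seg 3: A = πr² = π(3.1800e-04 m)² = 3.177e-07 m²
R_3 = (1.61×10^-8)(225)/(3.177e-07) = 11.4 Ω
R_total = R_1 + R_2 + R_3 = 1810 Ω

1810 Ω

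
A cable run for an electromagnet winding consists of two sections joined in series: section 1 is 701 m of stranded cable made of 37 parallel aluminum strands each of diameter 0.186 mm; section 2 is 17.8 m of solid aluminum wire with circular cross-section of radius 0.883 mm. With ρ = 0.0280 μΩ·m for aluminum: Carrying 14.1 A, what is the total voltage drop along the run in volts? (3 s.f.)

ρ = 0.0280 μΩ·m = 2.80×10^-8 Ω·m
Section 1: A_strand = π(9.3000e-05)² = 2.717e-08 m²; R₁ = ρL/(N·A_s) = (2.80×10^-8)(701)/(37×2.717e-08) = 19.52 Ω
Section 2: A = πr² = π(8.8300e-04 m)² = 2.449e-06 m²
R₂ = (2.80×10^-8)(17.8)/(2.449e-06) = 0.2035 Ω
R = R₁ + R₂ = 19.73 Ω
V = IR = 14.1 × 19.73 = 278 V

278 V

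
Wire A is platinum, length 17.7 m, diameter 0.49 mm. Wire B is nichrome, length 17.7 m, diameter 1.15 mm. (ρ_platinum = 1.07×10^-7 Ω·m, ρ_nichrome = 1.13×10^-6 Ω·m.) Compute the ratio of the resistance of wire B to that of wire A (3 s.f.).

1.92

R ∝ ρL/d², so R_B/R_A = (ρ_B/ρ_A) × (d_A/d_B)²
= (1.13×10^-6/1.07×10^-7) × (0.49/1.15)² = 1.92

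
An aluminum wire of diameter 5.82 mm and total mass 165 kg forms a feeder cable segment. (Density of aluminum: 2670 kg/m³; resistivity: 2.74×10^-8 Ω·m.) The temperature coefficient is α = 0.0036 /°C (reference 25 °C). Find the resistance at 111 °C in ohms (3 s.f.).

3.13 Ω

A = π(d/2)² = π(2.9100e-03 m)² = 2.6603e-05 m²
L = m/(density·A) = 165/(2670×2.6603e-05) = 2323 m
R = ρL/A = (2.74×10^-8)(2323)/(2.6603e-05) = 2.392 Ω
R(111 °C) = 2.392 × (1 + 0.0036×86) = 3.13 Ω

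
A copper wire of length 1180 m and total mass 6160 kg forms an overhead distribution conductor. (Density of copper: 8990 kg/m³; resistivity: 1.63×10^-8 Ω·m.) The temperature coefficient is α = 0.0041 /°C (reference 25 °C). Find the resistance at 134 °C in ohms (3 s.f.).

A = m/(density·L) = 6160/(8990×1180) = 5.8068e-04 m²
R = ρL/A = (1.63×10^-8)(1180)/(5.8068e-04) = 0.03312 Ω
R(134 °C) = 0.03312 × (1 + 0.0041×109) = 0.0479 Ω

0.0479 Ω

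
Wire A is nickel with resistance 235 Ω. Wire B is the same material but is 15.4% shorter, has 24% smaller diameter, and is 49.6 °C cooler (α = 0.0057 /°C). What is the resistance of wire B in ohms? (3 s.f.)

247 Ω

R ∝ ρL/d² with ρ ∝ (1+αΔT), so R_B/R_A = (1 − 15.4/100) × (1 − 24/100)⁻² × (1 − 0.0057×49.6)
= 0.846 × 1.731 × 0.7173 = 1.051
R_B = 1.051 × 235 = 247 Ω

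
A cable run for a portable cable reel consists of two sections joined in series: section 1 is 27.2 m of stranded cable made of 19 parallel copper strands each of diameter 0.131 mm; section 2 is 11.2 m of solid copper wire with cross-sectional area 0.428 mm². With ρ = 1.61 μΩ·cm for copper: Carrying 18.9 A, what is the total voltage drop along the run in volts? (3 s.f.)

40.3 V

ρ = 1.61 μΩ·cm = 1.61×10^-8 Ω·m
Section 1: A_strand = π(6.5500e-05)² = 1.348e-08 m²; R₁ = ρL/(N·A_s) = (1.61×10^-8)(27.2)/(19×1.348e-08) = 1.71 Ω
Section 2: A = 0.428 mm² = 4.280e-07 m²
R₂ = (1.61×10^-8)(11.2)/(4.280e-07) = 0.4213 Ω
R = R₁ + R₂ = 2.131 Ω
V = IR = 18.9 × 2.131 = 40.3 V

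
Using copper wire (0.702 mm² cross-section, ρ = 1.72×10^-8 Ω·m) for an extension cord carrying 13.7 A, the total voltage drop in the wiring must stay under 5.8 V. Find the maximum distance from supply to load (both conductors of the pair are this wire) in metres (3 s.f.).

A = 0.702 mm² = 7.020e-07 m²
L_max = V_max·A/(2·ρI) = (5.8)(7.020e-07)/(2×1.72×10^-8×13.7) = 8.64 m

8.64 m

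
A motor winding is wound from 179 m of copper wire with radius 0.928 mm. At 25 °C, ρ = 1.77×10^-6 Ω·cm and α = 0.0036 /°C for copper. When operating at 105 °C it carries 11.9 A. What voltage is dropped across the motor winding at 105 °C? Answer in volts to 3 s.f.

17.9 V

ρ = 1.77×10^-6 Ω·cm = 1.77×10^-8 Ω·m
A = πr² = π(9.2800e-04 m)² = 2.705e-06 m²
R₍25₎ = ρL/A = (1.77×10^-8)(179)/(2.705e-06) = 1.171 Ω
R₍105₎ = R₍25₎(1 + αΔT) = 1.171 × (1 + 0.0036×80) = 1.508 Ω
V = IR = 11.9 × 1.508 = 17.9 V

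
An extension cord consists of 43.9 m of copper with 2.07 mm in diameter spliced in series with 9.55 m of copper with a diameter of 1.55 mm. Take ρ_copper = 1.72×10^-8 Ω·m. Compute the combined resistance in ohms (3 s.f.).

Segment 1: A = π(d/2)² = π(1.0350e-03 m)² = 3.365e-06 m²
R₁ = ρL/A = (1.72×10^-8)(43.9)/(3.365e-06) = 0.2244 Ω
Segment 2: A = π(d/2)² = π(7.7500e-04 m)² = 1.887e-06 m²
R₂ = (1.72×10^-8)(9.55)/(1.887e-06) = 0.08705 Ω
R = R₁ + R₂ = 0.311 Ω

0.311 Ω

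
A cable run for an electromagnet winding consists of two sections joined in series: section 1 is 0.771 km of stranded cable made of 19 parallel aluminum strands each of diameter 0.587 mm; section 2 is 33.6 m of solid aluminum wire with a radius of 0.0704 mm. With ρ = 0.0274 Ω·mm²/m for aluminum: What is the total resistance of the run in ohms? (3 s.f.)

ρ = 0.0274 Ω·mm²/m = 2.74×10^-8 Ω·m
Section 1: A_strand = π(2.9350e-04)² = 2.706e-07 m²; R₁ = ρL/(N·A_s) = (2.74×10^-8)(771)/(19×2.706e-07) = 4.109 Ω
Section 2: A = πr² = π(7.0400e-05 m)² = 1.557e-08 m²
R₂ = (2.74×10^-8)(33.6)/(1.557e-08) = 59.13 Ω
R = R₁ + R₂ = 63.2 Ω

63.2 Ω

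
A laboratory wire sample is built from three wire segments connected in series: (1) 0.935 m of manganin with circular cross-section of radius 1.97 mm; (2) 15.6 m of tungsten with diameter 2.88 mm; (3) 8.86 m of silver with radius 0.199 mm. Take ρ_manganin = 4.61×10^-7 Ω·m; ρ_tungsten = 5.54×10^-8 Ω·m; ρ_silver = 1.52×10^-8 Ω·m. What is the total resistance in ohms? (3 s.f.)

1.25 Ω

Seg 1: A = πr² = π(1.9700e-03 m)² = 1.219e-05 m²
R_1 = (4.61×10^-7)(0.935)/(1.219e-05) = 0.03535 Ω
Seg 2: A = π(d/2)² = π(1.4400e-03 m)² = 6.514e-06 m²
R_2 = (5.54×10^-8)(15.6)/(6.514e-06) = 0.1327 Ω
Seg 3: A = πr² = π(1.9900e-04 m)² = 1.244e-07 m²
R_3 = (1.52×10^-8)(8.86)/(1.244e-07) = 1.082 Ω
R_total = R_1 + R_2 + R_3 = 1.25 Ω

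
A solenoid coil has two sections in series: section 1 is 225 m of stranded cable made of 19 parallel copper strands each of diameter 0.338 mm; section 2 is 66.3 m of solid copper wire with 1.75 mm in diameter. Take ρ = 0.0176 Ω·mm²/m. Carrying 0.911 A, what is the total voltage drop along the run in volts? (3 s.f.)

ρ = 0.0176 Ω·mm²/m = 1.76×10^-8 Ω·m
Section 1: A_strand = π(1.6900e-04)² = 8.973e-08 m²; R₁ = ρL/(N·A_s) = (1.76×10^-8)(225)/(19×8.973e-08) = 2.323 Ω
Section 2: A = π(d/2)² = π(8.7500e-04 m)² = 2.405e-06 m²
R₂ = (1.76×10^-8)(66.3)/(2.405e-06) = 0.4851 Ω
R = R₁ + R₂ = 2.808 Ω
V = IR = 0.911 × 2.808 = 2.56 V

2.56 V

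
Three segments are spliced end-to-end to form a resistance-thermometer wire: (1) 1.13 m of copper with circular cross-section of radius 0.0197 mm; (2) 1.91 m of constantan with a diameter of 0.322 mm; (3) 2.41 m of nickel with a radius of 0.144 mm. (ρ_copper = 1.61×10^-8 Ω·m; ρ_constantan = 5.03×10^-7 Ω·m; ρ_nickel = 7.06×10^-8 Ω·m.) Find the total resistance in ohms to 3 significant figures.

29.3 Ω

Seg 1: A = πr² = π(1.9700e-05 m)² = 1.219e-09 m²
R_1 = (1.61×10^-8)(1.13)/(1.219e-09) = 14.92 Ω
Seg 2: A = π(d/2)² = π(1.6100e-04 m)² = 8.143e-08 m²
R_2 = (5.03×10^-7)(1.91)/(8.143e-08) = 11.8 Ω
Seg 3: A = πr² = π(1.4400e-04 m)² = 6.514e-08 m²
R_3 = (7.06×10^-8)(2.41)/(6.514e-08) = 2.612 Ω
R_total = R_1 + R_2 + R_3 = 29.3 Ω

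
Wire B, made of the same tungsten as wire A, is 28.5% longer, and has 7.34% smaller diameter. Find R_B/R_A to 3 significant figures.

R ∝ L/d², so R_B/R_A = (1 + 28.5/100) × (1 − 7.34/100)⁻²
= 1.285 × 1.165 = 1.50

1.50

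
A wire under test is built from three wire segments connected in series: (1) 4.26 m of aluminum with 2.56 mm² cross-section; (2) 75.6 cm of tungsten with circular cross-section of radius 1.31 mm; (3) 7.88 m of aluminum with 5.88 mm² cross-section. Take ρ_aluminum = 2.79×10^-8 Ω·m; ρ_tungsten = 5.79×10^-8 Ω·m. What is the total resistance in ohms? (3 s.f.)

Seg 1: A = 2.56 mm² = 2.560e-06 m²
R_1 = (2.79×10^-8)(4.26)/(2.560e-06) = 0.04643 Ω
Seg 2: A = πr² = π(1.3100e-03 m)² = 5.391e-06 m²
R_2 = (5.79×10^-8)(0.756)/(5.391e-06) = 0.008119 Ω
Seg 3: A = 5.88 mm² = 5.880e-06 m²
R_3 = (2.79×10^-8)(7.88)/(5.880e-06) = 0.03739 Ω
R_total = R_1 + R_2 + R_3 = 0.0919 Ω

0.0919 Ω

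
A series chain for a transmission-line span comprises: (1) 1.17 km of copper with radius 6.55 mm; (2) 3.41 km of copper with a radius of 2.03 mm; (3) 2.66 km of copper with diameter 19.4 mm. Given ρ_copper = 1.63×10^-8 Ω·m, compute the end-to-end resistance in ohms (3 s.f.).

Seg 1: A = πr² = π(6.5500e-03 m)² = 1.348e-04 m²
R_1 = (1.63×10^-8)(1170)/(1.348e-04) = 0.1415 Ω
Seg 2: A = πr² = π(2.0300e-03 m)² = 1.295e-05 m²
R_2 = (1.63×10^-8)(3410)/(1.295e-05) = 4.293 Ω
Seg 3: A = π(d/2)² = π(9.7000e-03 m)² = 2.956e-04 m²
R_3 = (1.63×10^-8)(2660)/(2.956e-04) = 0.1467 Ω
R_total = R_1 + R_2 + R_3 = 4.58 Ω

4.58 Ω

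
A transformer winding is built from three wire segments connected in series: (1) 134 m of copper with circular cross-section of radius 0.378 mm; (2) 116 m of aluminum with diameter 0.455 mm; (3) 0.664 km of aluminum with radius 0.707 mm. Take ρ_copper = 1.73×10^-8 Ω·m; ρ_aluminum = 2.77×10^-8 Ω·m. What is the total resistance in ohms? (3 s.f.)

36.6 Ω

Seg 1: A = πr² = π(3.7800e-04 m)² = 4.489e-07 m²
R_1 = (1.73×10^-8)(134)/(4.489e-07) = 5.164 Ω
Seg 2: A = π(d/2)² = π(2.2750e-04 m)² = 1.626e-07 m²
R_2 = (2.77×10^-8)(116)/(1.626e-07) = 19.76 Ω
Seg 3: A = πr² = π(7.0700e-04 m)² = 1.570e-06 m²
R_3 = (2.77×10^-8)(664)/(1.570e-06) = 11.71 Ω
R_total = R_1 + R_2 + R_3 = 36.6 Ω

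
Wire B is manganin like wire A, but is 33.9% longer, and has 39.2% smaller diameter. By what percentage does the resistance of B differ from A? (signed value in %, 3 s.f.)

R ∝ L/d², so R_B/R_A = (1 + 33.9/100) × (1 − 39.2/100)⁻²
= 1.339 × 2.705 = 3.622
(R_B − R_A)/R_A = 3.622 − 1 = 262%

262%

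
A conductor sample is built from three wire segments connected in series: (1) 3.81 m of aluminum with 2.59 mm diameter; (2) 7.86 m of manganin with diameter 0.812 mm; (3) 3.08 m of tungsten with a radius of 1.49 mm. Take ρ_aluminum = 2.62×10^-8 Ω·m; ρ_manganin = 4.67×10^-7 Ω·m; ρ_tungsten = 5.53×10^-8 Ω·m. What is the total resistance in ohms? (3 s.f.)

7.13 Ω

Seg 1: A = π(d/2)² = π(1.2950e-03 m)² = 5.269e-06 m²
R_1 = (2.62×10^-8)(3.81)/(5.269e-06) = 0.01895 Ω
Seg 2: A = π(d/2)² = π(4.0600e-04 m)² = 5.178e-07 m²
R_2 = (4.67×10^-7)(7.86)/(5.178e-07) = 7.088 Ω
Seg 3: A = πr² = π(1.4900e-03 m)² = 6.975e-06 m²
R_3 = (5.53×10^-8)(3.08)/(6.975e-06) = 0.02442 Ω
R_total = R_1 + R_2 + R_3 = 7.13 Ω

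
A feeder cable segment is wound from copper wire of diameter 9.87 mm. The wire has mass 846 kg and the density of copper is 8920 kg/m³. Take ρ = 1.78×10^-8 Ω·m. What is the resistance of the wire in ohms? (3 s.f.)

A = π(d/2)² = π(4.9350e-03 m)² = 7.6511e-05 m²
L = m/(density·A) = 846/(8920×7.6511e-05) = 1240 m
R = ρL/A = (1.78×10^-8)(1240)/(7.6511e-05) = 0.288 Ω

0.288 Ω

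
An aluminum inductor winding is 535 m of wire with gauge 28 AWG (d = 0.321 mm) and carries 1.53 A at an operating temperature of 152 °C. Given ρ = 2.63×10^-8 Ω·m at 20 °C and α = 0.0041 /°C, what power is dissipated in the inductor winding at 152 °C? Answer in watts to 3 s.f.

A = π(0.321/2 mm)² = π(1.6050e-04 m)² = 8.093e-08 m²
R₍20₎ = ρL/A = (2.63×10^-8)(535)/(8.093e-08) = 173.9 Ω
R₍152₎ = R₍20₎(1 + αΔT) = 173.9 × (1 + 0.0041×132) = 268 Ω
P = I²R = (1.53)² × 268 = 627 W

627 W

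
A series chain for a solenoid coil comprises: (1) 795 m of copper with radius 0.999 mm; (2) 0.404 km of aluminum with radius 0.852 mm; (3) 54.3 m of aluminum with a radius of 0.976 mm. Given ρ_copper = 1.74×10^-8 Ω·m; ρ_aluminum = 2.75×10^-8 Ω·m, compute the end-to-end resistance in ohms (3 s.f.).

Seg 1: A = πr² = π(9.9900e-04 m)² = 3.135e-06 m²
R_1 = (1.74×10^-8)(795)/(3.135e-06) = 4.412 Ω
Seg 2: A = πr² = π(8.5200e-04 m)² = 2.280e-06 m²
R_2 = (2.75×10^-8)(404)/(2.280e-06) = 4.872 Ω
Seg 3: A = πr² = π(9.7600e-04 m)² = 2.993e-06 m²
R_3 = (2.75×10^-8)(54.3)/(2.993e-06) = 0.499 Ω
R_total = R_1 + R_2 + R_3 = 9.78 Ω

9.78 Ω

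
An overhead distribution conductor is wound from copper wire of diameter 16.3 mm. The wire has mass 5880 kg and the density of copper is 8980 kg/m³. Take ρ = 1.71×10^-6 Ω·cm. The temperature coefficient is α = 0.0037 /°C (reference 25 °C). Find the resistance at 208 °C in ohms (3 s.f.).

ρ = 1.71×10^-6 Ω·cm = 1.71×10^-8 Ω·m
A = π(d/2)² = π(8.1500e-03 m)² = 2.0867e-04 m²
L = m/(density·A) = 5880/(8980×2.0867e-04) = 3138 m
R = ρL/A = (1.71×10^-8)(3138)/(2.0867e-04) = 0.2571 Ω
R(208 °C) = 0.2571 × (1 + 0.0037×183) = 0.431 Ω

0.431 Ω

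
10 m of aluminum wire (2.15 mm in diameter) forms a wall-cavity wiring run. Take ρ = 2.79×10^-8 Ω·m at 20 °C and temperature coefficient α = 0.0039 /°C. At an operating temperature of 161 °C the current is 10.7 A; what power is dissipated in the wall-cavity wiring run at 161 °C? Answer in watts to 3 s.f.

A = π(d/2)² = π(1.0750e-03 m)² = 3.631e-06 m²
R₍20₎ = ρL/A = (2.79×10^-8)(10)/(3.631e-06) = 0.07685 Ω
R₍161₎ = R₍20₎(1 + αΔT) = 0.07685 × (1 + 0.0039×141) = 0.1191 Ω
P = I²R = (10.7)² × 0.1191 = 13.6 W

13.6 W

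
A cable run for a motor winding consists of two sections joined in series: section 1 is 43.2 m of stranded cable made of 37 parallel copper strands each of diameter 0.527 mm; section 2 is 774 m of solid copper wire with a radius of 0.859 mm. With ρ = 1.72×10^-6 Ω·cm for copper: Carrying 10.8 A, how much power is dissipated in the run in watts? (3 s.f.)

ρ = 1.72×10^-6 Ω·cm = 1.72×10^-8 Ω·m
Section 1: A_strand = π(2.6350e-04)² = 2.181e-07 m²; R₁ = ρL/(N·A_s) = (1.72×10^-8)(43.2)/(37×2.181e-07) = 0.09207 Ω
Section 2: A = πr² = π(8.5900e-04 m)² = 2.318e-06 m²
R₂ = (1.72×10^-8)(774)/(2.318e-06) = 5.743 Ω
R = R₁ + R₂ = 5.835 Ω
P = I²R = (10.8)² × 5.835 = 681 W

681 W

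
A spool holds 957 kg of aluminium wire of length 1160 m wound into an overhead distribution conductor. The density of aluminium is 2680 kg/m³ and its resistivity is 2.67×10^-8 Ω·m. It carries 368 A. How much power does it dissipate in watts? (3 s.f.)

13600 W

A = m/(density·L) = 957/(2680×1160) = 3.0784e-04 m²
R = ρL/A = (2.67×10^-8)(1160)/(3.0784e-04) = 0.1006 Ω
P = I²R = (368)² × 0.1006 = 13600 W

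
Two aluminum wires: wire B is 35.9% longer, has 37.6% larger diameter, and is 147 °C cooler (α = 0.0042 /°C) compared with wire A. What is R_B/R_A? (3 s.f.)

R ∝ ρL/d² with ρ ∝ (1+αΔT), so R_B/R_A = (1 + 35.9/100) × (1 + 37.6/100)⁻² × (1 − 0.0042×147)
= 1.359 × 0.5282 × 0.3826 = 0.275

0.275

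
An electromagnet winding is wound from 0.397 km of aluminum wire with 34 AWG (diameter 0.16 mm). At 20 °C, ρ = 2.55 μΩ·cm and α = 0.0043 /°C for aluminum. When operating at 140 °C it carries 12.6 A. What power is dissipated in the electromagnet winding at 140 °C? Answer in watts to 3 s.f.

ρ = 2.55 μΩ·cm = 2.55×10^-8 Ω·m
A = π(0.16/2 mm)² = π(8.0000e-05 m)² = 2.011e-08 m²
R₍20₎ = ρL/A = (2.55×10^-8)(397)/(2.011e-08) = 503.5 Ω
R₍140₎ = R₍20₎(1 + αΔT) = 503.5 × (1 + 0.0043×120) = 763.3 Ω
P = I²R = (12.6)² × 763.3 = 1.21×10^5 W

1.21×10^5 W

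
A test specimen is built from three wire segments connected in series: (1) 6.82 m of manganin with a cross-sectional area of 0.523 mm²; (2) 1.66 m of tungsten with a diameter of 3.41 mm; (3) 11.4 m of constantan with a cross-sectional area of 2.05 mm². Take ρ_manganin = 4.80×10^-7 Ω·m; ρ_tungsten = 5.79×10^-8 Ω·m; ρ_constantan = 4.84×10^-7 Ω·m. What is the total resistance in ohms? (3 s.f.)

Seg 1: A = 0.523 mm² = 5.230e-07 m²
R_1 = (4.80×10^-7)(6.82)/(5.230e-07) = 6.259 Ω
Seg 2: A = π(d/2)² = π(1.7050e-03 m)² = 9.133e-06 m²
R_2 = (5.79×10^-8)(1.66)/(9.133e-06) = 0.01052 Ω
Seg 3: A = 2.05 mm² = 2.050e-06 m²
R_3 = (4.84×10^-7)(11.4)/(2.050e-06) = 2.692 Ω
R_total = R_1 + R_2 + R_3 = 8.96 Ω

8.96 Ω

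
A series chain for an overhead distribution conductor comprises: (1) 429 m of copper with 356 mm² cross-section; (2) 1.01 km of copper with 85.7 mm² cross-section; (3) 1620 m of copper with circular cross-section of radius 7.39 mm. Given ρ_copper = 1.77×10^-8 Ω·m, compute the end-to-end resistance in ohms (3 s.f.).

0.397 Ω

Seg 1: A = 356 mm² = 3.560e-04 m²
R_1 = (1.77×10^-8)(429)/(3.560e-04) = 0.02133 Ω
Seg 2: A = 85.7 mm² = 8.570e-05 m²
R_2 = (1.77×10^-8)(1010)/(8.570e-05) = 0.2086 Ω
Seg 3: A = πr² = π(7.3900e-03 m)² = 1.716e-04 m²
R_3 = (1.77×10^-8)(1620)/(1.716e-04) = 0.1671 Ω
R_total = R_1 + R_2 + R_3 = 0.397 Ω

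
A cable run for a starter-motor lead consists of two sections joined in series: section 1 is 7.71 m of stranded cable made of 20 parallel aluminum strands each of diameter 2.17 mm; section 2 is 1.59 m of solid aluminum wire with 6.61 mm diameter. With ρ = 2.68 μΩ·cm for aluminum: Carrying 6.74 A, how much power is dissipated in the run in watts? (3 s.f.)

0.183 W

ρ = 2.68 μΩ·cm = 2.68×10^-8 Ω·m
Section 1: A_strand = π(1.0850e-03)² = 3.698e-06 m²; R₁ = ρL/(N·A_s) = (2.68×10^-8)(7.71)/(20×3.698e-06) = 0.002794 Ω
Section 2: A = π(d/2)² = π(3.3050e-03 m)² = 3.432e-05 m²
R₂ = (2.68×10^-8)(1.59)/(3.432e-05) = 0.001242 Ω
R = R₁ + R₂ = 0.004035 Ω
P = I²R = (6.74)² × 0.004035 = 0.183 W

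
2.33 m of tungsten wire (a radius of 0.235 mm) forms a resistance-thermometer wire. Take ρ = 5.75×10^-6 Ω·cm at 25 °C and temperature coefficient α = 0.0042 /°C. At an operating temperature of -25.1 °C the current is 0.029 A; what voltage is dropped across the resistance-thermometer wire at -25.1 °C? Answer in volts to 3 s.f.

0.0177 V

ρ = 5.75×10^-6 Ω·cm = 5.75×10^-8 Ω·m
A = πr² = π(2.3500e-04 m)² = 1.735e-07 m²
R₍25₎ = ρL/A = (5.75×10^-8)(2.33)/(1.735e-07) = 0.7722 Ω
R₍-25.1₎ = R₍25₎(1 + αΔT) = 0.7722 × (1 + 0.0042×-50.1) = 0.6097 Ω
V = IR = 0.029 × 0.6097 = 0.0177 V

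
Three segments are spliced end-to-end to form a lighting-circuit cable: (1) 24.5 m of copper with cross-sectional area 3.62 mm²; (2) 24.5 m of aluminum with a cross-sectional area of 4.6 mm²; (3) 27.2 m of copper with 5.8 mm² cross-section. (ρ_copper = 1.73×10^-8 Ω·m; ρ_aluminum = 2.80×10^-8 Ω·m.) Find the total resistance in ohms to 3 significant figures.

0.347 Ω

Seg 1: A = 3.62 mm² = 3.620e-06 m²
R_1 = (1.73×10^-8)(24.5)/(3.620e-06) = 0.1171 Ω
Seg 2: A = 4.6 mm² = 4.600e-06 m²
R_2 = (2.80×10^-8)(24.5)/(4.600e-06) = 0.1491 Ω
Seg 3: A = 5.8 mm² = 5.800e-06 m²
R_3 = (1.73×10^-8)(27.2)/(5.800e-06) = 0.08113 Ω
R_total = R_1 + R_2 + R_3 = 0.347 Ω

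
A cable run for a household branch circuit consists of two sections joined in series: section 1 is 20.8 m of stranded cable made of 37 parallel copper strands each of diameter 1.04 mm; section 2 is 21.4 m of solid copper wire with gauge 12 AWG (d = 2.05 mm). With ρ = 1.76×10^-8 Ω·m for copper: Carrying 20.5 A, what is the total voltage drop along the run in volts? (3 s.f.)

Section 1: A_strand = π(5.2000e-04)² = 8.495e-07 m²; R₁ = ρL/(N·A_s) = (1.76×10^-8)(20.8)/(37×8.495e-07) = 0.01165 Ω
Section 2: A = π(2.05/2 mm)² = π(1.0250e-03 m)² = 3.301e-06 m²
R₂ = (1.76×10^-8)(21.4)/(3.301e-06) = 0.1141 Ω
R = R₁ + R₂ = 0.1258 Ω
V = IR = 20.5 × 0.1258 = 2.58 V

2.58 V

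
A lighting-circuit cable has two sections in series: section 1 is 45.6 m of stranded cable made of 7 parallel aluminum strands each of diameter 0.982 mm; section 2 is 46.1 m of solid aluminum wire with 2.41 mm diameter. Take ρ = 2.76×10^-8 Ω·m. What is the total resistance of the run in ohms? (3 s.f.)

Section 1: A_strand = π(4.9100e-04)² = 7.574e-07 m²; R₁ = ρL/(N·A_s) = (2.76×10^-8)(45.6)/(7×7.574e-07) = 0.2374 Ω
Section 2: A = π(d/2)² = π(1.2050e-03 m)² = 4.562e-06 m²
R₂ = (2.76×10^-8)(46.1)/(4.562e-06) = 0.2789 Ω
R = R₁ + R₂ = 0.516 Ω

0.516 Ω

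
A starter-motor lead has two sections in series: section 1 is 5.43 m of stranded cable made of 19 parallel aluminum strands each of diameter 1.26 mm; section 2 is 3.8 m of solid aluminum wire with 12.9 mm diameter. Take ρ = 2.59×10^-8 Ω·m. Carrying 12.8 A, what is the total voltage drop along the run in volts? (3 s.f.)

Section 1: A_strand = π(6.3000e-04)² = 1.247e-06 m²; R₁ = ρL/(N·A_s) = (2.59×10^-8)(5.43)/(19×1.247e-06) = 0.005936 Ω
Section 2: A = π(d/2)² = π(6.4500e-03 m)² = 1.307e-04 m²
R₂ = (2.59×10^-8)(3.8)/(1.307e-04) = 7.530×10^-4 Ω
R = R₁ + R₂ = 0.006689 Ω
V = IR = 12.8 × 0.006689 = 0.0856 V

0.0856 V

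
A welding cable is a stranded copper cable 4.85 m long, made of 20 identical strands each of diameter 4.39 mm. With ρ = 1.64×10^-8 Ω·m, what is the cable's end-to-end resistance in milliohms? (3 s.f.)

0.263 mΩ

A_strand = π(2.1950e-03 m)² = 1.514e-05 m²
R_strand = ρL/A = (1.64×10^-8)(4.85)/(1.514e-05) = 0.005255 Ω
R_total = R_strand/N = 0.005255/20 = 0.263 mΩ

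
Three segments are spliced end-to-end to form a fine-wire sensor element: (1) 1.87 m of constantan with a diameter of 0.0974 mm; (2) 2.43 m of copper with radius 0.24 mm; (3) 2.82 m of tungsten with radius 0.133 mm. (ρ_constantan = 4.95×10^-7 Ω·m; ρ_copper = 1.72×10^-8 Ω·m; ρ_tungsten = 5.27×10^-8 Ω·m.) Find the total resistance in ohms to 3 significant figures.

127 Ω

Seg 1: A = π(d/2)² = π(4.8700e-05 m)² = 7.451e-09 m²
R_1 = (4.95×10^-7)(1.87)/(7.451e-09) = 124.2 Ω
Seg 2: A = πr² = π(2.4000e-04 m)² = 1.810e-07 m²
R_2 = (1.72×10^-8)(2.43)/(1.810e-07) = 0.231 Ω
Seg 3: A = πr² = π(1.3300e-04 m)² = 5.557e-08 m²
R_3 = (5.27×10^-8)(2.82)/(5.557e-08) = 2.674 Ω
R_total = R_1 + R_2 + R_3 = 127 Ω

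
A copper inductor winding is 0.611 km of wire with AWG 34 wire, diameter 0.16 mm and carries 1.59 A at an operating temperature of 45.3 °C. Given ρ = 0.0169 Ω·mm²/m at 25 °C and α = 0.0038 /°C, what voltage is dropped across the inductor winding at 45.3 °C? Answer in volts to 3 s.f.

ρ = 0.0169 Ω·mm²/m = 1.69×10^-8 Ω·m
A = π(0.16/2 mm)² = π(8.0000e-05 m)² = 2.011e-08 m²
R₍25₎ = ρL/A = (1.69×10^-8)(611)/(2.011e-08) = 513.6 Ω
R₍45.3₎ = R₍25₎(1 + αΔT) = 513.6 × (1 + 0.0038×20.3) = 553.2 Ω
V = IR = 1.59 × 553.2 = 880 V

880 V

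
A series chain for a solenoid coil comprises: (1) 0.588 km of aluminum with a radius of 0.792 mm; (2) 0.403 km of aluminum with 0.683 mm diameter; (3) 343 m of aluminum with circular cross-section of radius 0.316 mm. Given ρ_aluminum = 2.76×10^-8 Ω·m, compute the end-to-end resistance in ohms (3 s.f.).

68.8 Ω

Seg 1: A = πr² = π(7.9200e-04 m)² = 1.971e-06 m²
R_1 = (2.76×10^-8)(588)/(1.971e-06) = 8.235 Ω
Seg 2: A = π(d/2)² = π(3.4150e-04 m)² = 3.664e-07 m²
R_2 = (2.76×10^-8)(403)/(3.664e-07) = 30.36 Ω
Seg 3: A = πr² = π(3.1600e-04 m)² = 3.137e-07 m²
R_3 = (2.76×10^-8)(343)/(3.137e-07) = 30.18 Ω
R_total = R_1 + R_2 + R_3 = 68.8 Ω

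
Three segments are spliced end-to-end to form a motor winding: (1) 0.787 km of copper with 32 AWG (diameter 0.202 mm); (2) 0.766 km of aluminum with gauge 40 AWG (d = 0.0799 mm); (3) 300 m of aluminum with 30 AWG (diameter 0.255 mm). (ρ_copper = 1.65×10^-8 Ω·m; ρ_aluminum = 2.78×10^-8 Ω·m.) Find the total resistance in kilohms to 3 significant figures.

Seg 1: A = π(0.202/2 mm)² = π(1.0100e-04 m)² = 3.205e-08 m²
R_1 = (1.65×10^-8)(787)/(3.205e-08) = 405.2 Ω
Seg 2: A = π(0.0799/2 mm)² = π(3.9950e-05 m)² = 5.014e-09 m²
R_2 = (2.78×10^-8)(766)/(5.014e-09) = 4247 Ω
Seg 3: A = π(0.255/2 mm)² = π(1.2750e-04 m)² = 5.107e-08 m²
R_3 = (2.78×10^-8)(300)/(5.107e-08) = 163.3 Ω
R_total = R_1 + R_2 + R_3 = 4.82 kΩ

4.82 kΩ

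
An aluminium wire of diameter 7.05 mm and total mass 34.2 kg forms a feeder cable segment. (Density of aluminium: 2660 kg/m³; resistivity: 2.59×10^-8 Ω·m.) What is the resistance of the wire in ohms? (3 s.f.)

0.219 Ω

A = π(d/2)² = π(3.5250e-03 m)² = 3.9036e-05 m²
L = m/(density·A) = 34.2/(2660×3.9036e-05) = 329.4 m
R = ρL/A = (2.59×10^-8)(329.4)/(3.9036e-05) = 0.219 Ω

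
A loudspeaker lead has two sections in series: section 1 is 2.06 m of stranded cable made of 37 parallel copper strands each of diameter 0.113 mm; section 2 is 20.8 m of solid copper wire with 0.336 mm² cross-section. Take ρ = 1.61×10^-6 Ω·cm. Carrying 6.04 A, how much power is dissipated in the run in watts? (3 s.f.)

ρ = 1.61×10^-6 Ω·cm = 1.61×10^-8 Ω·m
Section 1: A_strand = π(5.6500e-05)² = 1.003e-08 m²; R₁ = ρL/(N·A_s) = (1.61×10^-8)(2.06)/(37×1.003e-08) = 0.08938 Ω
Section 2: A = 0.336 mm² = 3.360e-07 m²
R₂ = (1.61×10^-8)(20.8)/(3.360e-07) = 0.9967 Ω
R = R₁ + R₂ = 1.086 Ω
P = I²R = (6.04)² × 1.086 = 39.6 W

39.6 W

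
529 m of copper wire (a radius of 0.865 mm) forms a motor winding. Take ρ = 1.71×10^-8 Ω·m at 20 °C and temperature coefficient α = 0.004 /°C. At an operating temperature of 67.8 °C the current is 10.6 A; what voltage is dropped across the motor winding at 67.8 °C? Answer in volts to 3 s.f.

48.6 V

A = πr² = π(8.6500e-04 m)² = 2.351e-06 m²
R₍20₎ = ρL/A = (1.71×10^-8)(529)/(2.351e-06) = 3.848 Ω
R₍67.8₎ = R₍20₎(1 + αΔT) = 3.848 × (1 + 0.004×47.8) = 4.584 Ω
V = IR = 10.6 × 4.584 = 48.6 V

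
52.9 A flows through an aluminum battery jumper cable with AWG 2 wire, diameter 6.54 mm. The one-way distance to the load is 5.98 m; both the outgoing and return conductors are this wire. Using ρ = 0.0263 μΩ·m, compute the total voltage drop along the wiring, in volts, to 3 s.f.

0.495 V

ρ = 0.0263 μΩ·m = 2.63×10^-8 Ω·m
A = π(6.54/2 mm)² = π(3.2700e-03 m)² = 3.359e-05 m²
Total conductor length (both ways) L = 2 × 5.98 = 11.96 m
R = ρL/A = (2.63×10^-8)(11.96)/(3.359e-05) = 0.009364 Ω
V = IR = 52.9 × 0.009364 = 0.495 V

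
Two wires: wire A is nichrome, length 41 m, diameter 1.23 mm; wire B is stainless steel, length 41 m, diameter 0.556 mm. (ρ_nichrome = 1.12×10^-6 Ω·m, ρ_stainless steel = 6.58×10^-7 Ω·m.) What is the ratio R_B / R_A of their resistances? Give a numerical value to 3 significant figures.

2.88

R ∝ ρL/d², so R_B/R_A = (ρ_B/ρ_A) × (d_A/d_B)²
= (6.58×10^-7/1.12×10^-6) × (1.23/0.556)² = 2.88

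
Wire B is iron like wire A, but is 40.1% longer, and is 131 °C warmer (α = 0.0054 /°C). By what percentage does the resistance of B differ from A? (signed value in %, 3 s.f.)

139%

R ∝ ρL/d² with ρ ∝ (1+αΔT), so R_B/R_A = (1 + 40.1/100) × (1 + 0.0054×131)
= 1.401 × 1.707 = 2.392
(R_B − R_A)/R_A = 2.392 − 1 = 139%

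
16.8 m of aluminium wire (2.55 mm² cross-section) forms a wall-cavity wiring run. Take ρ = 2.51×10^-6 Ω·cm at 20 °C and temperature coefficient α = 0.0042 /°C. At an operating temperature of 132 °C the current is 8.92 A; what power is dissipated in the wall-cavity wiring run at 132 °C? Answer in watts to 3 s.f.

19.3 W

ρ = 2.51×10^-6 Ω·cm = 2.51×10^-8 Ω·m
A = 2.55 mm² = 2.550e-06 m²
R₍20₎ = ρL/A = (2.51×10^-8)(16.8)/(2.550e-06) = 0.1654 Ω
R₍132₎ = R₍20₎(1 + αΔT) = 0.1654 × (1 + 0.0042×112) = 0.2432 Ω
P = I²R = (8.92)² × 0.2432 = 19.3 W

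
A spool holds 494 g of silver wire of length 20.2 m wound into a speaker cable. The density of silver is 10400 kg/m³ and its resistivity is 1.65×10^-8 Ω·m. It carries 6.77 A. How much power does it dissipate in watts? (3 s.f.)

A = m/(density·L) = 0.494/(10400×20.2) = 2.3515e-06 m²
R = ρL/A = (1.65×10^-8)(20.2)/(2.3515e-06) = 0.1417 Ω
P = I²R = (6.77)² × 0.1417 = 6.50 W

6.50 W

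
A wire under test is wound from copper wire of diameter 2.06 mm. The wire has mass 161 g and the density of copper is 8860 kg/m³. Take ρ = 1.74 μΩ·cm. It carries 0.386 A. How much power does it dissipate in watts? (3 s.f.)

0.00424 W

ρ = 1.74 μΩ·cm = 1.74×10^-8 Ω·m
A = π(d/2)² = π(1.0300e-03 m)² = 3.3329e-06 m²
L = m/(density·A) = 0.161/(8860×3.3329e-06) = 5.452 m
R = ρL/A = (1.74×10^-8)(5.452)/(3.3329e-06) = 0.02846 Ω
P = I²R = (0.386)² × 0.02846 = 0.00424 W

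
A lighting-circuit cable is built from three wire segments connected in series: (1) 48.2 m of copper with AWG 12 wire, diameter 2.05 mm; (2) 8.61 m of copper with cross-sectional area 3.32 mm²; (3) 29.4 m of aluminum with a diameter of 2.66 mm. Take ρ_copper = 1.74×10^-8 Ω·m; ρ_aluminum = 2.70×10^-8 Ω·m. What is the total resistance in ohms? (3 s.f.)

0.442 Ω

Seg 1: A = π(2.05/2 mm)² = π(1.0250e-03 m)² = 3.301e-06 m²
R_1 = (1.74×10^-8)(48.2)/(3.301e-06) = 0.2541 Ω
Seg 2: A = 3.32 mm² = 3.320e-06 m²
R_2 = (1.74×10^-8)(8.61)/(3.320e-06) = 0.04512 Ω
Seg 3: A = π(d/2)² = π(1.3300e-03 m)² = 5.557e-06 m²
R_3 = (2.70×10^-8)(29.4)/(5.557e-06) = 0.1428 Ω
R_total = R_1 + R_2 + R_3 = 0.442 Ω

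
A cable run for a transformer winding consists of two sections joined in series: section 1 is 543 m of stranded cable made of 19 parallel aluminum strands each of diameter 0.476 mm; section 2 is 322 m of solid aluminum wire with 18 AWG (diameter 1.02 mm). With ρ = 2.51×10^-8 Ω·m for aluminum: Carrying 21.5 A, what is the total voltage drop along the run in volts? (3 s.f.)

Section 1: A_strand = π(2.3800e-04)² = 1.780e-07 m²; R₁ = ρL/(N·A_s) = (2.51×10^-8)(543)/(19×1.780e-07) = 4.031 Ω
Section 2: A = π(1.02/2 mm)² = π(5.1000e-04 m)² = 8.171e-07 m²
R₂ = (2.51×10^-8)(322)/(8.171e-07) = 9.891 Ω
R = R₁ + R₂ = 13.92 Ω
V = IR = 21.5 × 13.92 = 299 V

299 V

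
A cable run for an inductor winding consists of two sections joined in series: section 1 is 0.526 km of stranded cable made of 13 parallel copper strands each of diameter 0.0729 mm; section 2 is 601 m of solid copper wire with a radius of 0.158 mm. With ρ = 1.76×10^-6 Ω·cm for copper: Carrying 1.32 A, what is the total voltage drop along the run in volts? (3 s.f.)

403 V

ρ = 1.76×10^-6 Ω·cm = 1.76×10^-8 Ω·m
Section 1: A_strand = π(3.6450e-05)² = 4.174e-09 m²; R₁ = ρL/(N·A_s) = (1.76×10^-8)(526)/(13×4.174e-09) = 170.6 Ω
Section 2: A = πr² = π(1.5800e-04 m)² = 7.843e-08 m²
R₂ = (1.76×10^-8)(601)/(7.843e-08) = 134.9 Ω
R = R₁ + R₂ = 305.5 Ω
V = IR = 1.32 × 305.5 = 403 V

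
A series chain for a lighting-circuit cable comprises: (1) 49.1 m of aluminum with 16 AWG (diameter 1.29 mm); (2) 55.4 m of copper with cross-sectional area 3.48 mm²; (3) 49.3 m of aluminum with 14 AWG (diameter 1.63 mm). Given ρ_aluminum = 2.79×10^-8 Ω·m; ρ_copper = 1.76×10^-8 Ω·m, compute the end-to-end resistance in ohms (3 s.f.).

1.99 Ω

Seg 1: A = π(1.29/2 mm)² = π(6.4500e-04 m)² = 1.307e-06 m²
R_1 = (2.79×10^-8)(49.1)/(1.307e-06) = 1.048 Ω
Seg 2: A = 3.48 mm² = 3.480e-06 m²
R_2 = (1.76×10^-8)(55.4)/(3.480e-06) = 0.2802 Ω
Seg 3: A = π(1.63/2 mm)² = π(8.1500e-04 m)² = 2.087e-06 m²
R_3 = (2.79×10^-8)(49.3)/(2.087e-06) = 0.6592 Ω
R_total = R_1 + R_2 + R_3 = 1.99 Ω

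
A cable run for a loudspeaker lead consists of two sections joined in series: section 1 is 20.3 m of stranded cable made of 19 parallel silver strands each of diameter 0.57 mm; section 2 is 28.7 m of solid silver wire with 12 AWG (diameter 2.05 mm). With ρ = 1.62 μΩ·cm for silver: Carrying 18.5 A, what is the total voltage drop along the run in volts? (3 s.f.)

3.86 V

ρ = 1.62 μΩ·cm = 1.62×10^-8 Ω·m
Section 1: A_strand = π(2.8500e-04)² = 2.552e-07 m²; R₁ = ρL/(N·A_s) = (1.62×10^-8)(20.3)/(19×2.552e-07) = 0.06783 Ω
Section 2: A = π(2.05/2 mm)² = π(1.0250e-03 m)² = 3.301e-06 m²
R₂ = (1.62×10^-8)(28.7)/(3.301e-06) = 0.1409 Ω
R = R₁ + R₂ = 0.2087 Ω
V = IR = 18.5 × 0.2087 = 3.86 V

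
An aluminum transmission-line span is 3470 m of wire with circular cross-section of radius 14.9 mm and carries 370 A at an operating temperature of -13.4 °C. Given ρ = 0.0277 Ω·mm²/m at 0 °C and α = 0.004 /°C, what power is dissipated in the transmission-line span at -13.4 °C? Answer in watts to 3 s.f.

ρ = 0.0277 Ω·mm²/m = 2.77×10^-8 Ω·m
A = πr² = π(1.4900e-02 m)² = 6.975e-04 m²
R₍0₎ = ρL/A = (2.77×10^-8)(3470)/(6.975e-04) = 0.1378 Ω
R₍-13.4₎ = R₍0₎(1 + αΔT) = 0.1378 × (1 + 0.004×-13.4) = 0.1304 Ω
P = I²R = (370)² × 0.1304 = 17900 W

17900 W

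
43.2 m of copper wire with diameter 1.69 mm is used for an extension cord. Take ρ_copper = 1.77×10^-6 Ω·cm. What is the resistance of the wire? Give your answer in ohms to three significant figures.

ρ = 1.77×10^-6 Ω·cm = 1.77×10^-8 Ω·m
A = π(d/2)² = π(8.4500e-04 m)² = 2.243e-06 m²
R = ρL/A = (1.77×10^-8)(43.2 m)/(2.243e-06 m²) = 0.341 Ω

0.341 Ω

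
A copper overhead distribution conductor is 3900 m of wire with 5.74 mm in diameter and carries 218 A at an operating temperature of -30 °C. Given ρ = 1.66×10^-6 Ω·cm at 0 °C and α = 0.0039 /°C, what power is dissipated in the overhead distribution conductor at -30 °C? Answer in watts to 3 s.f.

1.05×10^5 W

ρ = 1.66×10^-6 Ω·cm = 1.66×10^-8 Ω·m
A = π(d/2)² = π(2.8700e-03 m)² = 2.588e-05 m²
R₍0₎ = ρL/A = (1.66×10^-8)(3900)/(2.588e-05) = 2.502 Ω
R₍-30₎ = R₍0₎(1 + αΔT) = 2.502 × (1 + 0.0039×-30) = 2.209 Ω
P = I²R = (218)² × 2.209 = 1.05×10^5 W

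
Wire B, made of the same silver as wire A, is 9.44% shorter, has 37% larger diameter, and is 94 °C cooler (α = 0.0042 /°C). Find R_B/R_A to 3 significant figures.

R ∝ ρL/d² with ρ ∝ (1+αΔT), so R_B/R_A = (1 − 9.44/100) × (1 + 37/100)⁻² × (1 − 0.0042×94)
= 0.9056 × 0.5328 × 0.6052 = 0.292

0.292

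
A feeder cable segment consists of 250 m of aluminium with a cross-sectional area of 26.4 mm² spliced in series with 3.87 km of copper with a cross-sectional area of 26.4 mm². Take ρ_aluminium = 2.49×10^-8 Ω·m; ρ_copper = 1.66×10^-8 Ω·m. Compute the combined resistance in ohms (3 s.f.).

Segment 1: A = 26.4 mm² = 2.640e-05 m²
R₁ = ρL/A = (2.49×10^-8)(250)/(2.640e-05) = 0.2358 Ω
R₂ = (1.66×10^-8)(3870)/(2.640e-05) = 2.433 Ω
R = R₁ + R₂ = 2.67 Ω

2.67 Ω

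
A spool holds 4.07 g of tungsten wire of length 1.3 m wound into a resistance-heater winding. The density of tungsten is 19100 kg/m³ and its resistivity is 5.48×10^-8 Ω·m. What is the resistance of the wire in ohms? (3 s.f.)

A = m/(density·L) = 0.00407/(19100×1.3) = 1.6391e-07 m²
R = ρL/A = (5.48×10^-8)(1.3)/(1.6391e-07) = 0.435 Ω

0.435 Ω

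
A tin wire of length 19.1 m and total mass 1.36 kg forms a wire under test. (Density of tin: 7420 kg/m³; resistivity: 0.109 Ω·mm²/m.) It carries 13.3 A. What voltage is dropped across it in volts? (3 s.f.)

ρ = 0.109 Ω·mm²/m = 1.09×10^-7 Ω·m
A = m/(density·L) = 1.36/(7420×19.1) = 9.5963e-06 m²
R = ρL/A = (1.09×10^-7)(19.1)/(9.5963e-06) = 0.2169 Ω
V = IR = 13.3 × 0.2169 = 2.89 V

2.89 V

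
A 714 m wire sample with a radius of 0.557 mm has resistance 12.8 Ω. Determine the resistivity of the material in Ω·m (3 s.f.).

A = πr² = π(5.5700e-04 m)² = 9.747e-07 m²
ρ = RA/L = (12.8)(9.747e-07)/(714) = 1.75×10^-8 Ω·m

1.75×10^-8 Ω·m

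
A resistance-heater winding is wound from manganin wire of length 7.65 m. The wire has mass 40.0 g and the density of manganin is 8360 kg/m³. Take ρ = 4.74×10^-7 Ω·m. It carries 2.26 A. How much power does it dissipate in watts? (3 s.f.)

29.6 W

A = m/(density·L) = 0.04/(8360×7.65) = 6.2545e-07 m²
R = ρL/A = (4.74×10^-7)(7.65)/(6.2545e-07) = 5.798 Ω
P = I²R = (2.26)² × 5.798 = 29.6 W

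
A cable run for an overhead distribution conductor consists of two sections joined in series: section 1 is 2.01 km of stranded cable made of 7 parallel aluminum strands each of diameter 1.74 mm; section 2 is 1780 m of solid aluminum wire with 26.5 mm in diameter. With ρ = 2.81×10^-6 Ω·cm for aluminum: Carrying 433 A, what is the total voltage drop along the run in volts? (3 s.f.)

1510 V

ρ = 2.81×10^-6 Ω·cm = 2.81×10^-8 Ω·m
Section 1: A_strand = π(8.7000e-04)² = 2.378e-06 m²; R₁ = ρL/(N·A_s) = (2.81×10^-8)(2010)/(7×2.378e-06) = 3.393 Ω
Section 2: A = π(d/2)² = π(1.3250e-02 m)² = 5.515e-04 m²
R₂ = (2.81×10^-8)(1780)/(5.515e-04) = 0.09069 Ω
R = R₁ + R₂ = 3.484 Ω
V = IR = 433 × 3.484 = 1510 V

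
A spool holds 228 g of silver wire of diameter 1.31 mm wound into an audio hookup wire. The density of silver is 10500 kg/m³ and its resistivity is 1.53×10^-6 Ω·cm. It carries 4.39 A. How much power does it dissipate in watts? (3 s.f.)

ρ = 1.53×10^-6 Ω·cm = 1.53×10^-8 Ω·m
A = π(d/2)² = π(6.5500e-04 m)² = 1.3478e-06 m²
L = m/(density·A) = 0.228/(10500×1.3478e-06) = 16.11 m
R = ρL/A = (1.53×10^-8)(16.11)/(1.3478e-06) = 0.1829 Ω
P = I²R = (4.39)² × 0.1829 = 3.52 W

3.52 W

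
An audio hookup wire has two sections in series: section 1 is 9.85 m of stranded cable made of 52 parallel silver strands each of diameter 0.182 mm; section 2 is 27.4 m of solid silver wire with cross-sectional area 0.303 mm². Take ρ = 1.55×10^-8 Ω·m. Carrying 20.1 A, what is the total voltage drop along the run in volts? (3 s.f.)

Section 1: A_strand = π(9.1000e-05)² = 2.602e-08 m²; R₁ = ρL/(N·A_s) = (1.55×10^-8)(9.85)/(52×2.602e-08) = 0.1129 Ω
Section 2: A = 0.303 mm² = 3.030e-07 m²
R₂ = (1.55×10^-8)(27.4)/(3.030e-07) = 1.402 Ω
R = R₁ + R₂ = 1.515 Ω
V = IR = 20.1 × 1.515 = 30.4 V

30.4 V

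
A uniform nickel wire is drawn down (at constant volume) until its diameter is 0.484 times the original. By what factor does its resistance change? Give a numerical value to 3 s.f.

18.2

Volume constant ⇒ L' = L/r² with r = 0.484. R' = ρL'/A' = ρ(L/r²)/(πr²d₀²/4) = R/r⁴.
Factor = 18.2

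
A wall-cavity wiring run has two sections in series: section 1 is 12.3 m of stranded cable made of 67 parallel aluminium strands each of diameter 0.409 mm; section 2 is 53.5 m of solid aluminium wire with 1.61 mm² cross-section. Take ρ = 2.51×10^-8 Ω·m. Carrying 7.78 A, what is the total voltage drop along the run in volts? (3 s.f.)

6.76 V

Section 1: A_strand = π(2.0450e-04)² = 1.314e-07 m²; R₁ = ρL/(N·A_s) = (2.51×10^-8)(12.3)/(67×1.314e-07) = 0.03507 Ω
Section 2: A = 1.61 mm² = 1.610e-06 m²
R₂ = (2.51×10^-8)(53.5)/(1.610e-06) = 0.8341 Ω
R = R₁ + R₂ = 0.8691 Ω
V = IR = 7.78 × 0.8691 = 6.76 V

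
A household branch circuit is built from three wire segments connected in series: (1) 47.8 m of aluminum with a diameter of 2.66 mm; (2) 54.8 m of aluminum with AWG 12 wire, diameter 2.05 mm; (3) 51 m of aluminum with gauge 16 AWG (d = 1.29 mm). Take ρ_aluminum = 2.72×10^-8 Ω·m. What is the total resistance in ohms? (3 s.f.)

Seg 1: A = π(d/2)² = π(1.3300e-03 m)² = 5.557e-06 m²
R_1 = (2.72×10^-8)(47.8)/(5.557e-06) = 0.234 Ω
Seg 2: A = π(2.05/2 mm)² = π(1.0250e-03 m)² = 3.301e-06 m²
R_2 = (2.72×10^-8)(54.8)/(3.301e-06) = 0.4516 Ω
Seg 3: A = π(1.29/2 mm)² = π(6.4500e-04 m)² = 1.307e-06 m²
R_3 = (2.72×10^-8)(51)/(1.307e-06) = 1.061 Ω
R_total = R_1 + R_2 + R_3 = 1.75 Ω

1.75 Ω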